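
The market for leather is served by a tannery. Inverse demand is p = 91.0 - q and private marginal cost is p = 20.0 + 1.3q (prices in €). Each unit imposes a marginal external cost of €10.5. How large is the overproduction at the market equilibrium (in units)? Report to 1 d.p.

4.6 units

Market equilibrium (private): 20.0 + 1.3q = 91.0 - q → q_m = 30.8696.
Social marginal cost = private MC + MEC = 30.5 + 1.3q.
Set SMC = demand: 30.5 + 1.3q = 91.0 - q → q* = 26.3043.
Gap = |30.8696 − 26.3043| = 4.5653.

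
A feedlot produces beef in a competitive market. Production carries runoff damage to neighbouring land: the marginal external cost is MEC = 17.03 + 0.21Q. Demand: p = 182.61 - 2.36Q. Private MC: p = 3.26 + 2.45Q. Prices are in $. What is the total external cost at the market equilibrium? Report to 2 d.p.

Market equilibrium (private): 3.26 + 2.45Q = 182.61 - 2.36Q → Q_m = 37.2869.
Total external cost = ∫₀^{Q_m} (17.03 + 0.21Q) dQ = 17.03×37.2869 + ½×0.21×37.2869² = 780.9788.

$780.98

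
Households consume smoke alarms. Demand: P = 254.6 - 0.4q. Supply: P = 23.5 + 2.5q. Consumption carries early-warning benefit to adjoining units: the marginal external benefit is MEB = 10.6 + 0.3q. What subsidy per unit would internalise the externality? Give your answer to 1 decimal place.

Social marginal benefit = demand + MEB = 265.2 - 0.1q.
Set SMB = MC: 265.2 - 0.1q = 23.5 + 2.5q → q* = 92.9615.
The Pigouvian subsidy equals MEB at q*: 10.6 + 0.3×92.9615 = 38.4885.

subsidy = 38.5 per unit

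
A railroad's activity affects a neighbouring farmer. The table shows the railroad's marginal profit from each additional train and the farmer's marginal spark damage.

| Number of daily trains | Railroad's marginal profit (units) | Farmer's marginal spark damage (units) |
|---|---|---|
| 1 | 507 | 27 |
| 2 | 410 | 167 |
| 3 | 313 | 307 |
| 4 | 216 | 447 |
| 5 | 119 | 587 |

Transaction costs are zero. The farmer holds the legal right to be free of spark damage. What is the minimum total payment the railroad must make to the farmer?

Efficient level: marginal profit ≥ marginal spark damage through level 3, so k* = 3.
With the farmer holding the right, the railroad must at least compensate total damage at k*: 27 + 167 + 307 = 501.

501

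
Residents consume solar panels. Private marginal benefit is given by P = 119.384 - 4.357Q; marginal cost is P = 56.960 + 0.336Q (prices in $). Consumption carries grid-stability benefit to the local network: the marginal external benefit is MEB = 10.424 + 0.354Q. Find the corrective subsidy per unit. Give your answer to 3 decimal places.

subsidy = $16.367 per unit

Social marginal benefit = demand + MEB = 129.808 - 4.003Q.
Set SMB = MC: 129.808 - 4.003Q = 56.960 + 0.336Q → Q* = 16.7891.
The Pigouvian subsidy equals MEB at Q*: 10.424 + 0.354×16.7891 = 16.3673.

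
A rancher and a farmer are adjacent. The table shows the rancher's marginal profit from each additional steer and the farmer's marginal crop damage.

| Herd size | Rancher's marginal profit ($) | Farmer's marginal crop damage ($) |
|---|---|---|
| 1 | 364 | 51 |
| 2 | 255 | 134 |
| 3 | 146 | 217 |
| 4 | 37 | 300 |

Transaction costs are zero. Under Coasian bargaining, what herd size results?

2

Bargaining reaches the level where marginal profit last exceeds marginal crop damage.
That holds through level 2 (255 ≥ 134) but not at 3 (146 < 217).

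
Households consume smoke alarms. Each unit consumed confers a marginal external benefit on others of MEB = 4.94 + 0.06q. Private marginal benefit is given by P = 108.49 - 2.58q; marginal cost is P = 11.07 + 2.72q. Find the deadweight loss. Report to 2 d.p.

DWL = 3.48

Market equilibrium (private): 11.07 + 2.72q = 108.49 - 2.58q → q_m = 18.3811.
Social marginal benefit = demand + MEB = 113.43 - 2.52q.
Set SMB = MC: 113.43 - 2.52q = 11.07 + 2.72q → q* = 19.5344.
Between q* and q_m the wedge SMB − MC runs linearly from 0 to MEB(q_m), so the loss is a triangle.
DWL = ½ × 1.1533 × 6.0429 = 3.4846.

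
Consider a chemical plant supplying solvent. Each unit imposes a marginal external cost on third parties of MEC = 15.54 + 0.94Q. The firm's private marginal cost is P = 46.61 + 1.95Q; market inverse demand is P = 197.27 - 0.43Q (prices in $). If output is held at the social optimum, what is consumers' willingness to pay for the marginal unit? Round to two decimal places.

P = $179.77

Social marginal cost = private MC + MEC = 62.15 + 2.89Q.
Set SMC = demand: 62.15 + 2.89Q = 197.27 - 0.43Q → Q* = 40.6988.
Consumer price on the demand curve at Q*: 197.27 − 0.43×40.6988 = 179.7695.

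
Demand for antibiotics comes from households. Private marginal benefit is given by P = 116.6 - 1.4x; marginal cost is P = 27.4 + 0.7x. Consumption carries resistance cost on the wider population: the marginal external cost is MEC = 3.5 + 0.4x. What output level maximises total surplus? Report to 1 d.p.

x* = 34.3

Social marginal benefit = demand − MEC = 113.1 - 1.8x.
Set SMB = MC: 113.1 - 1.8x = 27.4 + 0.7x → x* = 34.2800.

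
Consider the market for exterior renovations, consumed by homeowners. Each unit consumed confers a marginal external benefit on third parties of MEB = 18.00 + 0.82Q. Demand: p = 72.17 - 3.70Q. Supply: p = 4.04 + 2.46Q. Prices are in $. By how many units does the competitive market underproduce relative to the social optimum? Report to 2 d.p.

5.07 units

Market equilibrium (private): 4.04 + 2.46Q = 72.17 - 3.70Q → Q_m = 11.0601.
Social marginal benefit = demand + MEB = 90.17 - 2.88Q.
Set SMB = MC: 90.17 - 2.88Q = 4.04 + 2.46Q → Q* = 16.1292.
Gap = |11.0601 − 16.1292| = 5.0691.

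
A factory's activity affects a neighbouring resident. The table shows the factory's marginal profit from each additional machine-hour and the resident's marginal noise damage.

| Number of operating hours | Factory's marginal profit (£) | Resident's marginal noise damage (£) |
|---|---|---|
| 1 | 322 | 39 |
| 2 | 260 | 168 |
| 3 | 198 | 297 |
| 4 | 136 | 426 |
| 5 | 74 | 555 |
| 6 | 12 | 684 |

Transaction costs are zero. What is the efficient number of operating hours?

2

Bargaining reaches the level where marginal profit last exceeds marginal noise damage.
That holds through level 2 (260 ≥ 168) but not at 3 (198 < 297).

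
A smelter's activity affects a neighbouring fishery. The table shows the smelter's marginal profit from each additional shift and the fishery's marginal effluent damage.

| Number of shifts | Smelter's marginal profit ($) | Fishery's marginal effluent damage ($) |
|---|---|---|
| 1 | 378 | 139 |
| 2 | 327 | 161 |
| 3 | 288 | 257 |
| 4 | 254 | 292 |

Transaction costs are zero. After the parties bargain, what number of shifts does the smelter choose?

3

Bargaining reaches the level where marginal profit last exceeds marginal effluent damage.
That holds through level 3 (288 ≥ 257) but not at 4 (254 < 292).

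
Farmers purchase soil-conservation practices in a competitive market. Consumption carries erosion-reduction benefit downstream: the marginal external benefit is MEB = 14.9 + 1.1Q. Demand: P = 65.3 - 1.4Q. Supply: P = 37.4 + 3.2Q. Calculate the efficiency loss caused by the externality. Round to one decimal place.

DWL = 66.5

Market equilibrium (private): 37.4 + 3.2Q = 65.3 - 1.4Q → Q_m = 6.0652.
Social marginal benefit = demand + MEB = 80.2 - 0.3Q.
Set SMB = MC: 80.2 - 0.3Q = 37.4 + 3.2Q → Q* = 12.2286.
The welfare-loss triangle has base |Q_m − Q*| and height MEB(Q_m) (the vertical gap between SMB and MC is zero at Q* and MEB at Q_m).
DWL = ½ × 6.1634 × 21.5717 = 66.4775.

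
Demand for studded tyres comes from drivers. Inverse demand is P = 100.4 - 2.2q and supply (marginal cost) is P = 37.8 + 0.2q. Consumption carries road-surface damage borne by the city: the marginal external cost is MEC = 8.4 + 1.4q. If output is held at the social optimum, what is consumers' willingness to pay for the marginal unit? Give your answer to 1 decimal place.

P = 69.0

Social marginal benefit = demand − MEC = 92.0 - 3.6q.
Set SMB = MC: 92.0 - 3.6q = 37.8 + 0.2q → q* = 14.2632.
Consumer price on the demand curve at q*: 100.4 − 2.2×14.2632 = 69.0210.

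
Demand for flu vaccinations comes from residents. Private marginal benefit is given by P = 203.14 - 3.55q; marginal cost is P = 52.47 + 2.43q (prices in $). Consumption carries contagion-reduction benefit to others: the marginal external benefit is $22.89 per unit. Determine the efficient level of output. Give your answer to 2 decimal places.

q* = 29.02

Social marginal benefit = demand + MEB = 226.03 - 3.55q.
Set SMB = MC: 226.03 - 3.55q = 52.47 + 2.43q → q* = 29.0234.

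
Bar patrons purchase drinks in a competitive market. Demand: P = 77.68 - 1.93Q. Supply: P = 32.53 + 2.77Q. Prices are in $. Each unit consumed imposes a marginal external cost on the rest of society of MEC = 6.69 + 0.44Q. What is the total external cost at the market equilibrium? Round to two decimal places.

$84.57

Market equilibrium (private): 32.53 + 2.77Q = 77.68 - 1.93Q → Q_m = 9.6064.
Total external cost = ∫₀^{Q_m} (6.69 + 0.44Q) dQ = 6.69×9.6064 + ½×0.44×9.6064² = 84.5691.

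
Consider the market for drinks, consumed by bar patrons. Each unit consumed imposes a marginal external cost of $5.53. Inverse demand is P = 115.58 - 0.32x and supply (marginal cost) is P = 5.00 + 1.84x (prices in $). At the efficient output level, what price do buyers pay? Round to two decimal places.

P = $100.02

Social marginal benefit = demand − MEC = 110.05 - 0.32x.
Set SMB = MC: 110.05 - 0.32x = 5.00 + 1.84x → x* = 48.6343.
Consumer price on the demand curve at x*: 115.58 − 0.32×48.6343 = 100.0170.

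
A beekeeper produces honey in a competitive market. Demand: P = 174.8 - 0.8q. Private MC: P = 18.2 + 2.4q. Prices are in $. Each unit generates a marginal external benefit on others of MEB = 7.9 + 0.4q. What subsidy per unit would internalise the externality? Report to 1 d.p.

Social marginal cost = private MC − MEB = 10.3 + 2.0q.
Set SMC = demand: 10.3 + 2.0q = 174.8 - 0.8q → q* = 58.7500.
The Pigouvian subsidy equals MEB at q*: 7.9 + 0.4×58.7500 = 31.4000.

subsidy = $31.4 per unit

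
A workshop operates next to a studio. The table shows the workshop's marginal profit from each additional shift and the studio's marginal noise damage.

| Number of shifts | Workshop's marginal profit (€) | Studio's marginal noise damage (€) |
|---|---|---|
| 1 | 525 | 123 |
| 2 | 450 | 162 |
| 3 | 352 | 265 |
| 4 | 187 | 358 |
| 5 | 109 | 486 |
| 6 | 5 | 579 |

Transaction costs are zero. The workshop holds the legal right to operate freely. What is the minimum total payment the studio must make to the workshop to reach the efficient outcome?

€301

Left alone the workshop would choose level 6 (marginal profit stays positive).
Efficient level: k* = 3 (marginal profit ≥ marginal noise damage through 3).
The studio must at least cover the workshop's forgone profit from cutting 6→3: 187 + 109 + 5 = 301.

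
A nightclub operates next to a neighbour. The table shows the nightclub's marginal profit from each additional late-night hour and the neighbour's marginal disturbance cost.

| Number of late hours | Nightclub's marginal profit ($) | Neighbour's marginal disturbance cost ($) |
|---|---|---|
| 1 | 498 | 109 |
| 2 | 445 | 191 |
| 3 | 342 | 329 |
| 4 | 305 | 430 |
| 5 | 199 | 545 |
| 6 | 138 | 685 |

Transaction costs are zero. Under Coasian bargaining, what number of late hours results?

3

Bargaining reaches the level where marginal profit last exceeds marginal disturbance cost.
That holds through level 3 (342 ≥ 329) but not at 4 (305 < 430).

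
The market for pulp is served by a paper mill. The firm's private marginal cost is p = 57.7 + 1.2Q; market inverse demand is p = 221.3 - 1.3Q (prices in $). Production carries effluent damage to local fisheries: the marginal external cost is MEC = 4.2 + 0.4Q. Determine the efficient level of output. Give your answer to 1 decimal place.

Social marginal cost = private MC + MEC = 61.9 + 1.6Q.
Set SMC = demand: 61.9 + 1.6Q = 221.3 - 1.3Q → Q* = 54.9655.

Q* = 55.0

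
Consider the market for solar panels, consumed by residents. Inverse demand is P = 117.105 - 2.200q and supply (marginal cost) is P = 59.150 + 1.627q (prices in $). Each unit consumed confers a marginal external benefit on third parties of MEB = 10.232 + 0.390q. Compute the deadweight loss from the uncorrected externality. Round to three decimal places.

Market equilibrium (private): 59.150 + 1.627q = 117.105 - 2.200q → q_m = 15.1437.
Social marginal benefit = demand + MEB = 127.337 - 1.810q.
Set SMB = MC: 127.337 - 1.810q = 59.150 + 1.627q → q* = 19.8391.
Height of the DWL triangle at q_m is SMB(q_m) − MC(q_m) = MEB(q_m) = 16.1380.
DWL = ½ × 4.6954 × 16.1380 = 37.8872.

DWL = $37.887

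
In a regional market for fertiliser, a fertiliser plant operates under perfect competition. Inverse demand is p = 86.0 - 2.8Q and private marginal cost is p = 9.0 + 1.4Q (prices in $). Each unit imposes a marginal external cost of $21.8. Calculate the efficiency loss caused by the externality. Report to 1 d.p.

Market equilibrium (private): 9.0 + 1.4Q = 86.0 - 2.8Q → Q_m = 18.3333.
Social marginal cost = private MC + MEC = 30.8 + 1.4Q.
Set SMC = demand: 30.8 + 1.4Q = 86.0 - 2.8Q → Q* = 13.1429.
The welfare-loss triangle has base |Q_m − Q*| and height MEC(Q_m) (the vertical gap between SMC and demand is zero at Q* and MEC at Q_m).
DWL = ½ × 5.1904 × 21.8000 = 56.5754.

DWL = $56.6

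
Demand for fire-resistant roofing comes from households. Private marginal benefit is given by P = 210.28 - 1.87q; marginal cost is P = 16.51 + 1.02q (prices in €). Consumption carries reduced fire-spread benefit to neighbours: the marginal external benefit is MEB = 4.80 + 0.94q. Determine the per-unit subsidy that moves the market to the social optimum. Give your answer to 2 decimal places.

subsidy = €100.52 per unit

Social marginal benefit = demand + MEB = 215.08 - 0.93q.
Set SMB = MC: 215.08 - 0.93q = 16.51 + 1.02q → q* = 101.8308.
The Pigouvian subsidy equals MEB at q*: 4.80 + 0.94×101.8308 = 100.5210.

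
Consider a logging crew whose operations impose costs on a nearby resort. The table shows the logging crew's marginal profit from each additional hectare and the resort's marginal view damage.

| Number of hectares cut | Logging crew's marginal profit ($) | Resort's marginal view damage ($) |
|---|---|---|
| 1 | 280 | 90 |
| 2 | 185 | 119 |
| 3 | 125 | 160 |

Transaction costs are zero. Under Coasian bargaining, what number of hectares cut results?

2

Bargaining reaches the level where marginal profit last exceeds marginal view damage.
That holds through level 2 (185 ≥ 119) but not at 3 (125 < 160).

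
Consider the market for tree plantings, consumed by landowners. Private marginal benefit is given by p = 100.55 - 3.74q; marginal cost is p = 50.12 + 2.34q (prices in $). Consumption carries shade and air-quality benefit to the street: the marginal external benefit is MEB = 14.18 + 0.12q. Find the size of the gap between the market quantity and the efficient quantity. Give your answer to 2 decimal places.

Market equilibrium (private): 50.12 + 2.34q = 100.55 - 3.74q → q_m = 8.2944.
Social marginal benefit = demand + MEB = 114.73 - 3.62q.
Set SMB = MC: 114.73 - 3.62q = 50.12 + 2.34q → q* = 10.8406.
Gap = |8.2944 − 10.8406| = 2.5462.

2.55 units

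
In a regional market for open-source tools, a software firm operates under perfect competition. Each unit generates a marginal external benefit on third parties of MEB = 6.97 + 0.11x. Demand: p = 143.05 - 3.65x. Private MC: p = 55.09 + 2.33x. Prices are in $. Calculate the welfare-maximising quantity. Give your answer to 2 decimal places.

Social marginal cost = private MC − MEB = 48.12 + 2.22x.
Set SMC = demand: 48.12 + 2.22x = 143.05 - 3.65x → x* = 16.1721.

x* = 16.17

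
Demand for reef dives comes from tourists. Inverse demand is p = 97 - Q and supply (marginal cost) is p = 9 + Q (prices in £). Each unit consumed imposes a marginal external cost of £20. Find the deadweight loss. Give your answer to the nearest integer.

DWL = £100

Market equilibrium (private): 9 + Q = 97 - Q → Q_m = 44.0000.
Social marginal benefit = demand − MEC = 77 - Q.
Set SMB = MC: 77 - Q = 9 + Q → Q* = 34.0000.
The welfare-loss triangle has base |Q_m − Q*| and height MEC(Q_m) (the vertical gap between SMB and MC is zero at Q* and MEC at Q_m).
DWL = ½ × 10.0000 × 20.0000 = 100.0000.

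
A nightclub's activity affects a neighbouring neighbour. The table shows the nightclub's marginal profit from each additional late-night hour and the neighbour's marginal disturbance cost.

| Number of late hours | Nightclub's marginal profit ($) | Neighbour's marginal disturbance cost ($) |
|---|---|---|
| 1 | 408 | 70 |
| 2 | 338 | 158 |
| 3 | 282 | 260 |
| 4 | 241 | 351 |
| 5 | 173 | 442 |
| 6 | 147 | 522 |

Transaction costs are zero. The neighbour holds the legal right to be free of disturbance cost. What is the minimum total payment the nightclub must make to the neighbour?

$488

Efficient level: marginal profit ≥ marginal disturbance cost through level 3, so k* = 3.
With the neighbour holding the right, the nightclub must at least compensate total damage at k*: 70 + 158 + 260 = 488.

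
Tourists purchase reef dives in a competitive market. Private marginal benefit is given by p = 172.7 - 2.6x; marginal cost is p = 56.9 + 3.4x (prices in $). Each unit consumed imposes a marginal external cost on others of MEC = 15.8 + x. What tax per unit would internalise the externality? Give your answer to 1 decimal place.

Social marginal benefit = demand − MEC = 156.9 - 3.6x.
Set SMB = MC: 156.9 - 3.6x = 56.9 + 3.4x → x* = 14.2857.
The Pigouvian tax equals MEC at x*: 15.8 + 1.0×14.2857 = 30.0857.

tax = $30.1 per unit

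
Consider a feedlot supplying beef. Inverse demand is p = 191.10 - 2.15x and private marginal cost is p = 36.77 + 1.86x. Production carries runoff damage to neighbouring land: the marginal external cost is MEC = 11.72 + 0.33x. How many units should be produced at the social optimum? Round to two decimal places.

x* = 32.86

Social marginal cost = private MC + MEC = 48.49 + 2.19x.
Set SMC = demand: 48.49 + 2.19x = 191.10 - 2.15x → x* = 32.8594.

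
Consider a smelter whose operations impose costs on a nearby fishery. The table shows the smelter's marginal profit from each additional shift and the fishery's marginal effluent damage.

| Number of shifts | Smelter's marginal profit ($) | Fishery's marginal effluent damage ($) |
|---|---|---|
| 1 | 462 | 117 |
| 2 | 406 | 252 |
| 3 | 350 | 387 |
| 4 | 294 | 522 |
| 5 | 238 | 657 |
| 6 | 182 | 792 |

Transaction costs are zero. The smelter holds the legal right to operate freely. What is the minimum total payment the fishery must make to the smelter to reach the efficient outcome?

$1064

Left alone the smelter would choose level 6 (marginal profit stays positive).
Efficient level: k* = 2 (marginal profit ≥ marginal effluent damage through 2).
The fishery must at least cover the smelter's forgone profit from cutting 6→2: 350 + 294 + 238 + 182 = 1064.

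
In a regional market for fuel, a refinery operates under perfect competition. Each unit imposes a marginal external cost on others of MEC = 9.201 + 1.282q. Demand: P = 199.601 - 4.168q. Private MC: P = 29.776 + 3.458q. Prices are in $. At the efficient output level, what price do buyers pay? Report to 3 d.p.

P = $124.446

Social marginal cost = private MC + MEC = 38.977 + 4.740q.
Set SMC = demand: 38.977 + 4.740q = 199.601 - 4.168q → q* = 18.0314.
Consumer price on the demand curve at q*: 199.601 − 4.168×18.0314 = 124.4461.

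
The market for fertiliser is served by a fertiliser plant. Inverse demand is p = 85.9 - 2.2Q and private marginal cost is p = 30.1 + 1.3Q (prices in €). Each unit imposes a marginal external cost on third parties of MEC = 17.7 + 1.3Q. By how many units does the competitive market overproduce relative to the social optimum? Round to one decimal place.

Market equilibrium (private): 30.1 + 1.3Q = 85.9 - 2.2Q → Q_m = 15.9429.
Social marginal cost = private MC + MEC = 47.8 + 2.6Q.
Set SMC = demand: 47.8 + 2.6Q = 85.9 - 2.2Q → Q* = 7.9375.
Gap = |15.9429 − 7.9375| = 8.0054.

8.0 units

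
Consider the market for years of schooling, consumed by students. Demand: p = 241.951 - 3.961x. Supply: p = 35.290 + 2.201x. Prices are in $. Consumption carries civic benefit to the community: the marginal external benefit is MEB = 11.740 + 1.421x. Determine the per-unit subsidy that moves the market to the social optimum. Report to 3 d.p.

subsidy = $77.200 per unit

Social marginal benefit = demand + MEB = 253.691 - 2.540x.
Set SMB = MC: 253.691 - 2.540x = 35.290 + 2.201x → x* = 46.0664.
The Pigouvian subsidy equals MEB at x*: 11.740 + 1.421×46.0664 = 77.2004.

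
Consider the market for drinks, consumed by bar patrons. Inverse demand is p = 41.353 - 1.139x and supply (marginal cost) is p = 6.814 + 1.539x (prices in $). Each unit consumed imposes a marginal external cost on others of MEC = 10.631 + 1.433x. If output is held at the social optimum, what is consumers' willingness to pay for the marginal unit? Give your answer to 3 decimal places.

Social marginal benefit = demand − MEC = 30.722 - 2.572x.
Set SMB = MC: 30.722 - 2.572x = 6.814 + 1.539x → x* = 5.8156.
Consumer price on the demand curve at x*: 41.353 − 1.139×5.8156 = 34.7290.

P = $34.729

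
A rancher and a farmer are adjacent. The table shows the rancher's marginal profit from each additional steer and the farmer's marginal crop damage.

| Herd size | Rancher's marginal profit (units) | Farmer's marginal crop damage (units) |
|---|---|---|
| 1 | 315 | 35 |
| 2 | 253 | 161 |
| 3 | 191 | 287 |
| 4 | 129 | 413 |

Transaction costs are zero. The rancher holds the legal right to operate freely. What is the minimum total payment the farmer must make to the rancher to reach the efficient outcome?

Left alone the rancher would choose level 4 (marginal profit stays positive).
Efficient level: k* = 2 (marginal profit ≥ marginal crop damage through 2).
The farmer must at least cover the rancher's forgone profit from cutting 4→2: 191 + 129 = 320.

320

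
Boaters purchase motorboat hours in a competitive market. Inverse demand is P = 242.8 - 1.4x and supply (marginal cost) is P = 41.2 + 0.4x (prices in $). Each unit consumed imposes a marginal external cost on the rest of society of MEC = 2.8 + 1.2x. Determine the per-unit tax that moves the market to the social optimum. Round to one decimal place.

tax = $82.3 per unit

Social marginal benefit = demand − MEC = 240.0 - 2.6x.
Set SMB = MC: 240.0 - 2.6x = 41.2 + 0.4x → x* = 66.2667.
The Pigouvian tax equals MEC at x*: 2.8 + 1.2×66.2667 = 82.3200.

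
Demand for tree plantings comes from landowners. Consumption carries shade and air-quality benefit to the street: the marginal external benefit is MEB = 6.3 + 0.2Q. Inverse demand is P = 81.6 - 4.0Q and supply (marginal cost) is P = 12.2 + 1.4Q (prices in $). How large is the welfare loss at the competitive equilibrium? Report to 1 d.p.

DWL = $7.6

Market equilibrium (private): 12.2 + 1.4Q = 81.6 - 4.0Q → Q_m = 12.8519.
Social marginal benefit = demand + MEB = 87.9 - 3.8Q.
Set SMB = MC: 87.9 - 3.8Q = 12.2 + 1.4Q → Q* = 14.5577.
The welfare-loss triangle has base |Q_m − Q*| and height MEB(Q_m) (the vertical gap between SMB and MC is zero at Q* and MEB at Q_m).
DWL = ½ × 1.7058 × 8.8704 = 7.5656.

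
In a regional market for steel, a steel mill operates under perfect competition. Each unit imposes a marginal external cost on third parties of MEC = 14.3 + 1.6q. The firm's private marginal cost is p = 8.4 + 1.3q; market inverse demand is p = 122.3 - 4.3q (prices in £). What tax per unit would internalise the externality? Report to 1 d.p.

Social marginal cost = private MC + MEC = 22.7 + 2.9q.
Set SMC = demand: 22.7 + 2.9q = 122.3 - 4.3q → q* = 13.8333.
The Pigouvian tax equals MEC at q*: 14.3 + 1.6×13.8333 = 36.4333.

tax = £36.4 per unit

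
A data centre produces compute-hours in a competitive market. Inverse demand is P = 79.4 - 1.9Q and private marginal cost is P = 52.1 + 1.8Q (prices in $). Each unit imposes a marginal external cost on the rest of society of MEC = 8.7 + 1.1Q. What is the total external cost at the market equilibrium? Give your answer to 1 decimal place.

$94.1

Market equilibrium (private): 52.1 + 1.8Q = 79.4 - 1.9Q → Q_m = 7.3784.
Total external cost = ∫₀^{Q_m} (8.7 + 1.1Q) dQ = 8.7×7.3784 + ½×1.1×7.3784² = 94.1345.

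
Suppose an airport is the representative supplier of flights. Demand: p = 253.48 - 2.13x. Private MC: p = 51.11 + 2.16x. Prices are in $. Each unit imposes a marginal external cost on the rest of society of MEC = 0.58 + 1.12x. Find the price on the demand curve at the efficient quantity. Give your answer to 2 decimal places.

Social marginal cost = private MC + MEC = 51.69 + 3.28x.
Set SMC = demand: 51.69 + 3.28x = 253.48 - 2.13x → x* = 37.2994.
Consumer price on the demand curve at x*: 253.48 − 2.13×37.2994 = 174.0323.

P = $174.03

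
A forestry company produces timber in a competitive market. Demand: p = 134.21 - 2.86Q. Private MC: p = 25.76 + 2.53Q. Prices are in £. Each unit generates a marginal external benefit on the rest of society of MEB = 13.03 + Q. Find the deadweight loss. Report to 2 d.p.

Market equilibrium (private): 25.76 + 2.53Q = 134.21 - 2.86Q → Q_m = 20.1206.
Social marginal cost = private MC − MEB = 12.73 + 1.53Q.
Set SMC = demand: 12.73 + 1.53Q = 134.21 - 2.86Q → Q* = 27.6720.
Between Q* and Q_m the wedge demand − SMC runs linearly from 0 to MEB(Q_m), so the loss is a triangle.
DWL = ½ × 7.5514 × 33.1506 = 125.1667.

DWL = £125.17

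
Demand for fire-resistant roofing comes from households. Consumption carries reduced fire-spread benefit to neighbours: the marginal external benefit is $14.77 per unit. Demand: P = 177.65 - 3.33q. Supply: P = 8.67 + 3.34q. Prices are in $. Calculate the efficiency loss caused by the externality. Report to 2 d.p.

Market equilibrium (private): 8.67 + 3.34q = 177.65 - 3.33q → q_m = 25.3343.
Social marginal benefit = demand + MEB = 192.42 - 3.33q.
Set SMB = MC: 192.42 - 3.33q = 8.67 + 3.34q → q* = 27.5487.
Height of the DWL triangle at q_m is SMB(q_m) − MC(q_m) = MEB(q_m) = 14.7700.
DWL = ½ × 2.2144 × 14.7700 = 16.3533.

DWL = $16.35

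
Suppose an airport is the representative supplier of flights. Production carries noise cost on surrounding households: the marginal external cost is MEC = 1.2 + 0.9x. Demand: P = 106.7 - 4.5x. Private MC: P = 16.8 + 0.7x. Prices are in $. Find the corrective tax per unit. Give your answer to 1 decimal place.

tax = $14.3 per unit

Social marginal cost = private MC + MEC = 18.0 + 1.6x.
Set SMC = demand: 18.0 + 1.6x = 106.7 - 4.5x → x* = 14.5410.
The Pigouvian tax equals MEC at x*: 1.2 + 0.9×14.5410 = 14.2869.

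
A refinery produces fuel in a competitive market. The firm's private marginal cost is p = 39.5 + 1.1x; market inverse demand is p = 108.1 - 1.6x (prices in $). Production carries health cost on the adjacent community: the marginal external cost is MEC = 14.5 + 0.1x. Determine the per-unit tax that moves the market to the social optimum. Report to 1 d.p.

Social marginal cost = private MC + MEC = 54.0 + 1.2x.
Set SMC = demand: 54.0 + 1.2x = 108.1 - 1.6x → x* = 19.3214.
The Pigouvian tax equals MEC at x*: 14.5 + 0.1×19.3214 = 16.4321.

tax = $16.4 per unit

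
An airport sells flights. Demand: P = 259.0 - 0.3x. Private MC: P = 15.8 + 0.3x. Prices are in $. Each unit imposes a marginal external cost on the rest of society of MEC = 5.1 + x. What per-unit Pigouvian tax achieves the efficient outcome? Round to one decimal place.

Social marginal cost = private MC + MEC = 20.9 + 1.3x.
Set SMC = demand: 20.9 + 1.3x = 259.0 - 0.3x → x* = 148.8125.
The Pigouvian tax equals MEC at x*: 5.1 + 1.0×148.8125 = 153.9125.

tax = $153.9 per unit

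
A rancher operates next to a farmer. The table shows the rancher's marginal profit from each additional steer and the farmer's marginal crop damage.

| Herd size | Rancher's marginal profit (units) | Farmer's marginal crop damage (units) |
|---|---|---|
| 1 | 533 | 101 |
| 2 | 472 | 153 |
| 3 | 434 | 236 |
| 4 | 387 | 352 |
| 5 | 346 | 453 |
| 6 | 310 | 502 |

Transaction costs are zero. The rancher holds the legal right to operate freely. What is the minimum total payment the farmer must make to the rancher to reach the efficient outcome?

656

Left alone the rancher would choose level 6 (marginal profit stays positive).
Efficient level: k* = 4 (marginal profit ≥ marginal crop damage through 4).
The farmer must at least cover the rancher's forgone profit from cutting 6→4: 346 + 310 = 656.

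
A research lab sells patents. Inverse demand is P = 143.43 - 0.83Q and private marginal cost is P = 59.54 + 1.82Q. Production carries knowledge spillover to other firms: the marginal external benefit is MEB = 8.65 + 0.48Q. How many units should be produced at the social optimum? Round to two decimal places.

Social marginal cost = private MC − MEB = 50.89 + 1.34Q.
Set SMC = demand: 50.89 + 1.34Q = 143.43 - 0.83Q → Q* = 42.6452.

Q* = 42.65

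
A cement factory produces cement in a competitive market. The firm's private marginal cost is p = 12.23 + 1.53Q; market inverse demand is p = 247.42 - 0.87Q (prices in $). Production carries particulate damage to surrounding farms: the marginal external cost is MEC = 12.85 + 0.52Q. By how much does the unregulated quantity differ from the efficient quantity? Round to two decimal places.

Market equilibrium (private): 12.23 + 1.53Q = 247.42 - 0.87Q → Q_m = 97.9958.
Social marginal cost = private MC + MEC = 25.08 + 2.05Q.
Set SMC = demand: 25.08 + 2.05Q = 247.42 - 0.87Q → Q* = 76.1438.
Gap = |97.9958 − 76.1438| = 21.8520.

21.85 units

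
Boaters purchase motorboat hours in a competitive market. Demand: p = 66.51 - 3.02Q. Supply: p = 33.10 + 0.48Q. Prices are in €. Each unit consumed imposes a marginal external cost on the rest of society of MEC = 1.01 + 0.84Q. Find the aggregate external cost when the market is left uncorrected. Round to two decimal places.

Market equilibrium (private): 33.10 + 0.48Q = 66.51 - 3.02Q → Q_m = 9.5457.
Total external cost = ∫₀^{Q_m} (1.01 + 0.84Q) dQ = 1.01×9.5457 + ½×0.84×9.5457² = 47.9117.

€47.91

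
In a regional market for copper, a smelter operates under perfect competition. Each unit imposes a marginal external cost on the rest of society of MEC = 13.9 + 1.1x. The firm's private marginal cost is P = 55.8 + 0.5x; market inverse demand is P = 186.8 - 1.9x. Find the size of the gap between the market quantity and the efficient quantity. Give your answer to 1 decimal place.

21.1 units

Market equilibrium (private): 55.8 + 0.5x = 186.8 - 1.9x → x_m = 54.5833.
Social marginal cost = private MC + MEC = 69.7 + 1.6x.
Set SMC = demand: 69.7 + 1.6x = 186.8 - 1.9x → x* = 33.4571.
Gap = |54.5833 − 33.4571| = 21.1262.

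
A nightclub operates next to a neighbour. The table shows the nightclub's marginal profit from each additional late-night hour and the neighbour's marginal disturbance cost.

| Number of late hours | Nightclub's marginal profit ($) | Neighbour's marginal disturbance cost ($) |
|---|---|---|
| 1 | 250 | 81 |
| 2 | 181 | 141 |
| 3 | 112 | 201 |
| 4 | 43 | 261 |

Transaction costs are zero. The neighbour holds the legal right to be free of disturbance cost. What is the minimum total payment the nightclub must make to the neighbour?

Efficient level: marginal profit ≥ marginal disturbance cost through level 2, so k* = 2.
With the neighbour holding the right, the nightclub must at least compensate total damage at k*: 81 + 141 = 222.

$222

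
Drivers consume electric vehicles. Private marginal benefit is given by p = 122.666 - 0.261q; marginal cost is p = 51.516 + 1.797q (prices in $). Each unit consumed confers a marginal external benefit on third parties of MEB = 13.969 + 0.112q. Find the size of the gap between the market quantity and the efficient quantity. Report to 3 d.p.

Market equilibrium (private): 51.516 + 1.797q = 122.666 - 0.261q → q_m = 34.5724.
Social marginal benefit = demand + MEB = 136.635 - 0.149q.
Set SMB = MC: 136.635 - 0.149q = 51.516 + 1.797q → q* = 43.7405.
Gap = |34.5724 − 43.7405| = 9.1681.

9.168 units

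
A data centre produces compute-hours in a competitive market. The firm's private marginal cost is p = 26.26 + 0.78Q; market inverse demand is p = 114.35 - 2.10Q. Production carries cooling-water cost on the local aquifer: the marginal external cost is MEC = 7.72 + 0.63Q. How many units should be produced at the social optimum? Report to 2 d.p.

Q* = 22.90

Social marginal cost = private MC + MEC = 33.98 + 1.41Q.
Set SMC = demand: 33.98 + 1.41Q = 114.35 - 2.10Q → Q* = 22.8974.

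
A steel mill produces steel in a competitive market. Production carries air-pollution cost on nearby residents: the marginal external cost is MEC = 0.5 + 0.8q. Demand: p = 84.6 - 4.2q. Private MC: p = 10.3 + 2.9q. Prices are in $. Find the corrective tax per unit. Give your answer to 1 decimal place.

Social marginal cost = private MC + MEC = 10.8 + 3.7q.
Set SMC = demand: 10.8 + 3.7q = 84.6 - 4.2q → q* = 9.3418.
The Pigouvian tax equals MEC at q*: 0.5 + 0.8×9.3418 = 7.9734.

tax = $8.0 per unit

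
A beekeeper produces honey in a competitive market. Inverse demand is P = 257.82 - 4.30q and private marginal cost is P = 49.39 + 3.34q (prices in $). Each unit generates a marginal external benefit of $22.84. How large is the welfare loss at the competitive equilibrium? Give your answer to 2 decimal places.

DWL = $34.14

Market equilibrium (private): 49.39 + 3.34q = 257.82 - 4.30q → q_m = 27.2814.
Social marginal cost = private MC − MEB = 26.55 + 3.34q.
Set SMC = demand: 26.55 + 3.34q = 257.82 - 4.30q → q* = 30.2709.
Height of the DWL triangle at q_m is demand(q_m) − SMC(q_m) = MEB(q_m) = 22.8400.
DWL = ½ × 2.9895 × 22.8400 = 34.1401.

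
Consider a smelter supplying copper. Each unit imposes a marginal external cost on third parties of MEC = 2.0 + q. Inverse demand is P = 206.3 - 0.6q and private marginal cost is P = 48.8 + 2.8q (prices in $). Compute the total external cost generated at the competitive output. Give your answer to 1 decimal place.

$1165.6

Market equilibrium (private): 48.8 + 2.8q = 206.3 - 0.6q → q_m = 46.3235.
Total external cost = ∫₀^{q_m} (2.0 + 1.0q) dq = 2.0×46.3235 + ½×1.0×46.3235² = 1165.5803.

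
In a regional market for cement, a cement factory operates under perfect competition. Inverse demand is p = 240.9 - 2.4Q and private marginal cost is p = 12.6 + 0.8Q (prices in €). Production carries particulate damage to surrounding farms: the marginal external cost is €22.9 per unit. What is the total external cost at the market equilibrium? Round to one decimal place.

€1633.8

Market equilibrium (private): 12.6 + 0.8Q = 240.9 - 2.4Q → Q_m = 71.3438.
Total external cost = MEC × Q_m = 22.9 × 71.3438 = 1633.7730.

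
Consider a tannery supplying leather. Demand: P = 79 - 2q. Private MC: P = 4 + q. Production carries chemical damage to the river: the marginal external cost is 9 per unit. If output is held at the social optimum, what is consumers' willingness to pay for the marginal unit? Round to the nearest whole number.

P = 35

Social marginal cost = private MC + MEC = 13 + q.
Set SMC = demand: 13 + q = 79 - 2q → q* = 22.0000.
Consumer price on the demand curve at q*: 79 − 2×22.0000 = 35.0000.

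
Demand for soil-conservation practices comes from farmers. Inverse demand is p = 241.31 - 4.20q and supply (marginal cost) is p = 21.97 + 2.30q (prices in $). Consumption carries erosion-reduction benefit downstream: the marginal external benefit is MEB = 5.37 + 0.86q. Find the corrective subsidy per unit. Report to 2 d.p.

subsidy = $39.63 per unit

Social marginal benefit = demand + MEB = 246.68 - 3.34q.
Set SMB = MC: 246.68 - 3.34q = 21.97 + 2.30q → q* = 39.8422.
The Pigouvian subsidy equals MEB at q*: 5.37 + 0.86×39.8422 = 39.6343.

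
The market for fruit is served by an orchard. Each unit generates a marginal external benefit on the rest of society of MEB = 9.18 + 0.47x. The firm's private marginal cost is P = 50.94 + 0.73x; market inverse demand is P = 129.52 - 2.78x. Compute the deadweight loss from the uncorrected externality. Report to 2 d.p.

DWL = 63.84

Market equilibrium (private): 50.94 + 0.73x = 129.52 - 2.78x → x_m = 22.3875.
Social marginal cost = private MC − MEB = 41.76 + 0.26x.
Set SMC = demand: 41.76 + 0.26x = 129.52 - 2.78x → x* = 28.8684.
The welfare-loss triangle has base |x_m − x*| and height MEB(x_m) (the vertical gap between SMC and demand is zero at x* and MEB at x_m).
DWL = ½ × 6.4809 × 19.7021 = 63.8437.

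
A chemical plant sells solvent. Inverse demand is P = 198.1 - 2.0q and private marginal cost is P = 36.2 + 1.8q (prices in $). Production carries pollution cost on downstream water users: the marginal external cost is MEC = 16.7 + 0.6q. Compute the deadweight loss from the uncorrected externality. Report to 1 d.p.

DWL = $203.0

Market equilibrium (private): 36.2 + 1.8q = 198.1 - 2.0q → q_m = 42.6053.
Social marginal cost = private MC + MEC = 52.9 + 2.4q.
Set SMC = demand: 52.9 + 2.4q = 198.1 - 2.0q → q* = 33.0000.
Height of the DWL triangle at q_m is SMC(q_m) − demand(q_m) = MEC(q_m) = 42.2632.
DWL = ½ × 9.6053 × 42.2632 = 202.9754.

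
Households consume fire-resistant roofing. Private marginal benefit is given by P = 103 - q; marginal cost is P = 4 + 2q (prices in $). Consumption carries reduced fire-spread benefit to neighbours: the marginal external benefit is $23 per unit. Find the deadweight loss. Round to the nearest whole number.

Market equilibrium (private): 4 + 2q = 103 - q → q_m = 33.0000.
Social marginal benefit = demand + MEB = 126 - q.
Set SMB = MC: 126 - q = 4 + 2q → q* = 40.6667.
The welfare-loss triangle has base |q_m − q*| and height MEB(q_m) (the vertical gap between SMB and MC is zero at q* and MEB at q_m).
DWL = ½ × 7.6667 × 23.0000 = 88.1671.

DWL = $88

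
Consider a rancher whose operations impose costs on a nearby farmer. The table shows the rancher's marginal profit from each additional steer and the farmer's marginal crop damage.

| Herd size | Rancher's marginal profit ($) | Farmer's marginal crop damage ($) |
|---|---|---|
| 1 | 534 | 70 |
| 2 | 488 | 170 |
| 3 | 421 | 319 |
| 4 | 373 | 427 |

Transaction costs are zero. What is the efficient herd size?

3

Bargaining reaches the level where marginal profit last exceeds marginal crop damage.
That holds through level 3 (421 ≥ 319) but not at 4 (373 < 427).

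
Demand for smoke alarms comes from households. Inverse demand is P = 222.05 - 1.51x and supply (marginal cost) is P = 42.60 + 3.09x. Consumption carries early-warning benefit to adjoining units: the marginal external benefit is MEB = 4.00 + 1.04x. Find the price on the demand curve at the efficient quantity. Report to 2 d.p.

P = 144.24

Social marginal benefit = demand + MEB = 226.05 - 0.47x.
Set SMB = MC: 226.05 - 0.47x = 42.60 + 3.09x → x* = 51.5309.
Consumer price on the demand curve at x*: 222.05 − 1.51×51.5309 = 144.2383.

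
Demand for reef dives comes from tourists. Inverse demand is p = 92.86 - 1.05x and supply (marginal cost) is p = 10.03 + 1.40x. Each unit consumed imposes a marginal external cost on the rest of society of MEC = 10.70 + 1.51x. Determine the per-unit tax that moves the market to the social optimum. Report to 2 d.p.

tax = 38.20 per unit

Social marginal benefit = demand − MEC = 82.16 - 2.56x.
Set SMB = MC: 82.16 - 2.56x = 10.03 + 1.40x → x* = 18.2146.
The Pigouvian tax equals MEC at x*: 10.70 + 1.51×18.2146 = 38.2040.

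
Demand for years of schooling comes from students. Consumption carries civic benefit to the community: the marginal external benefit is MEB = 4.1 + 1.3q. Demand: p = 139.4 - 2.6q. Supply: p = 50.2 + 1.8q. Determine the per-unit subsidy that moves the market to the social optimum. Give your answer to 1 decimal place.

Social marginal benefit = demand + MEB = 143.5 - 1.3q.
Set SMB = MC: 143.5 - 1.3q = 50.2 + 1.8q → q* = 30.0968.
The Pigouvian subsidy equals MEB at q*: 4.1 + 1.3×30.0968 = 43.2258.

subsidy = 43.2 per unit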